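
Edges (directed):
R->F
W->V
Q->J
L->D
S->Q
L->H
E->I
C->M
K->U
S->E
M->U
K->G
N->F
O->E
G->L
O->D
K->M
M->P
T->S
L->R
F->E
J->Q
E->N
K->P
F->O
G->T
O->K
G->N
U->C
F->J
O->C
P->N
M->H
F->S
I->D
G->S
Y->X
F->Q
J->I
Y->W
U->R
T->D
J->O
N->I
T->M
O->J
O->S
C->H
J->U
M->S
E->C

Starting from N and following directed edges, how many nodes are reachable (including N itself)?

19

BFS from N visits: N, F, I, E, J, O, Q, S, D, C, U, K, H, M, R, G, P, L, T
Reachable nodes: 19 of 23 total.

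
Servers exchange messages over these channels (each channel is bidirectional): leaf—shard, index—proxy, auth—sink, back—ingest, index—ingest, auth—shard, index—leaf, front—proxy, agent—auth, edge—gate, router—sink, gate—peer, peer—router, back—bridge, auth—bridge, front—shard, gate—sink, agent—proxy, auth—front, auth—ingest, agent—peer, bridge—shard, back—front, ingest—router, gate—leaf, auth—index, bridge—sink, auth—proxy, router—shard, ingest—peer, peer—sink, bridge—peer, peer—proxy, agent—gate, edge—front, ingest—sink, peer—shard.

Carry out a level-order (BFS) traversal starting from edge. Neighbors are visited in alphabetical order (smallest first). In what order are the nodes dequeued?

edge -> front -> gate -> auth -> back -> proxy -> shard -> agent -> leaf -> peer -> sink -> bridge -> index -> ingest -> router

Visit edge; enqueue front, gate → queue [front, gate]
Visit front; enqueue auth, back, proxy, shard → queue [gate, auth, back, proxy, shard]
Visit gate; enqueue agent, leaf, peer, sink → queue [auth, back, proxy, shard, agent, leaf, peer, sink]
Visit auth; enqueue bridge, index, ingest → queue [back, proxy, shard, agent, leaf, peer, sink, bridge, index, ingest]
Visit back → queue [proxy, shard, agent, leaf, peer, sink, bridge, index, ingest]
Visit proxy → queue [shard, agent, leaf, peer, sink, bridge, index, ingest]
Visit shard; enqueue router → queue [agent, leaf, peer, sink, bridge, index, ingest, router]
Visit agent → queue [leaf, peer, sink, bridge, index, ingest, router]
Visit leaf → queue [peer, sink, bridge, index, ingest, router]
Visit peer → queue [sink, bridge, index, ingest, router]
Visit sink → queue [bridge, index, ingest, router]
Visit bridge → queue [index, ingest, router]
Visit index → queue [ingest, router]
Visit ingest → queue [router]
Visit router → queue []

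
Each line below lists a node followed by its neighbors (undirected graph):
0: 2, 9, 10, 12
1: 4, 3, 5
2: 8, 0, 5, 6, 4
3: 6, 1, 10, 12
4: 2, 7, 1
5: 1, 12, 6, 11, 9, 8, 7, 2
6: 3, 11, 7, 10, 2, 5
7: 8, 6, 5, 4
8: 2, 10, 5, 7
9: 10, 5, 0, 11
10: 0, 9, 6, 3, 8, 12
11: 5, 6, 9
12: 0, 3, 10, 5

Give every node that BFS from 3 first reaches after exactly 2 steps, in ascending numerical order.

0, 2, 4, 5, 7, 8, 9, 11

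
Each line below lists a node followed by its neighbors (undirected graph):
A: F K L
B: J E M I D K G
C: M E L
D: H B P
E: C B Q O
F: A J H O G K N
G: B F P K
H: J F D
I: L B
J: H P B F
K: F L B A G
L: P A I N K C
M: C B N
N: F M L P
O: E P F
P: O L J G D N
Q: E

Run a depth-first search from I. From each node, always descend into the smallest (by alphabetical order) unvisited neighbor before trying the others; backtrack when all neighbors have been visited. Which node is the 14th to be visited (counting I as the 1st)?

O

Visit I
I → B
B → D
D → H
H → F
F → A
A → K
K → G
G → P
P → J
P → L
L → C
C → E
E → O
E → Q
C → M
M → N

Visit order: I, B, D, H, F, A, K, G, P, J, L, C, E, O, Q, M, N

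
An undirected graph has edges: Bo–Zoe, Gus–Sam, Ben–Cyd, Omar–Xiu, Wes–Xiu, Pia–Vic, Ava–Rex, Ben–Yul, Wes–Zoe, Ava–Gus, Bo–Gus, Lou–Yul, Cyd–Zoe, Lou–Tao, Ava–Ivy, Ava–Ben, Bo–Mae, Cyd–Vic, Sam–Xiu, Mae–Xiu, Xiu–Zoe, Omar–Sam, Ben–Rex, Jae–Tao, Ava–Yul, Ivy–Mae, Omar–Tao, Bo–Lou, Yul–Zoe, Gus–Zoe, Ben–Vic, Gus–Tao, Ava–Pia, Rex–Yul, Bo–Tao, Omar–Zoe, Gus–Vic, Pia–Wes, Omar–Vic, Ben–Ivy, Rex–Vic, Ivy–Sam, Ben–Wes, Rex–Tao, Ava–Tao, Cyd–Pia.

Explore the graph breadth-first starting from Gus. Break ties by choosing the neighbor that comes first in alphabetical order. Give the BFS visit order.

Gus, Ava, Bo, Sam, Tao, Vic, Zoe, Ben, Ivy, Pia, Rex, Yul, Lou, Mae, Omar, Xiu, Jae, Cyd, Wes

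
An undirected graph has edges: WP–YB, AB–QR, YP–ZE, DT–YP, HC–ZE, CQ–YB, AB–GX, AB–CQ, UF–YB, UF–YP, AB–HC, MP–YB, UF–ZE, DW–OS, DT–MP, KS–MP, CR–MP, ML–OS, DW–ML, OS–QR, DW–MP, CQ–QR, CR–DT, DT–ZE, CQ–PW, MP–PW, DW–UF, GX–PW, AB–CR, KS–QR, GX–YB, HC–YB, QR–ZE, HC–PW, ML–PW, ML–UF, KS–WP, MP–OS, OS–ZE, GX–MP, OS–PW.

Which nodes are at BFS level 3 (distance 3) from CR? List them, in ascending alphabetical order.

Level 0: CR
Level 1: AB, DT, MP
Level 2: CQ, DW, GX, HC, KS, OS, PW, QR, YB, YP, ZE
Level 3: ML, UF, WP

ML, UF, WP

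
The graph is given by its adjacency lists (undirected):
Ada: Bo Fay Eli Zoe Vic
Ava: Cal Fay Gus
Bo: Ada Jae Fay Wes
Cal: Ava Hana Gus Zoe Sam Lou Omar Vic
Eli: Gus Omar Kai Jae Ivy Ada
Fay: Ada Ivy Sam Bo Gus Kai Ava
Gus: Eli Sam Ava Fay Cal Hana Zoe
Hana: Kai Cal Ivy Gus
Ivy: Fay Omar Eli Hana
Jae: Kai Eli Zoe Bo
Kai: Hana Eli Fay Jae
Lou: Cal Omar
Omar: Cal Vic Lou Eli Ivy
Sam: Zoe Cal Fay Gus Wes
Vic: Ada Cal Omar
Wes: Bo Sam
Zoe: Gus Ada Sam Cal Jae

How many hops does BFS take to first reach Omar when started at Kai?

2

Level 0: Kai
Level 1: Eli, Fay, Hana, Jae
Level 2: Ada, Ava, Bo, Cal, Gus, Ivy, Omar, Sam, Zoe
Level 3: Lou, Vic, Wes
Omar first appears at level 2.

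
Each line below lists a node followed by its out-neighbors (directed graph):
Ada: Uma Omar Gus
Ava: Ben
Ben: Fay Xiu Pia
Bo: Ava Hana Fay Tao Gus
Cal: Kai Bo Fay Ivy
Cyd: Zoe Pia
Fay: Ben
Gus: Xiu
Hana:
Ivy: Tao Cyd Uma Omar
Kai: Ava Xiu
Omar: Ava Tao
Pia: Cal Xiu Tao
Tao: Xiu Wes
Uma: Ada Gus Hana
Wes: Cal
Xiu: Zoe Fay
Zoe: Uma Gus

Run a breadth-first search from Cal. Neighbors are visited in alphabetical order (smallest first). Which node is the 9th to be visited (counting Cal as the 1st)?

Tao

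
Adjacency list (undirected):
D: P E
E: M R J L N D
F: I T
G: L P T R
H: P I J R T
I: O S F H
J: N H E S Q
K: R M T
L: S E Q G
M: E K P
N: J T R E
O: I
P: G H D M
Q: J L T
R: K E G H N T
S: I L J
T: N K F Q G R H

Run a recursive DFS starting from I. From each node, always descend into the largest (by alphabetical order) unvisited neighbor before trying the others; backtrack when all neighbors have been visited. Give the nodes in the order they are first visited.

I, S, L, Q, T, R, N, J, H, P, M, K, E, D, G, F, O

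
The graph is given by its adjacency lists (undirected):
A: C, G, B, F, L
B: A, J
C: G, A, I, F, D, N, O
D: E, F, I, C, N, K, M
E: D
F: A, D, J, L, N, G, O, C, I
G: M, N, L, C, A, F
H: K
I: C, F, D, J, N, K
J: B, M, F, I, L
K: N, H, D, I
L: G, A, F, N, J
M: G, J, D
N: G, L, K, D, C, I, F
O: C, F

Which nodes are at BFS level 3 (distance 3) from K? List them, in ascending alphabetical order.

Level 0: K
Level 1: D, H, I, N
Level 2: C, E, F, G, J, L, M
Level 3: A, B, O

A, B, O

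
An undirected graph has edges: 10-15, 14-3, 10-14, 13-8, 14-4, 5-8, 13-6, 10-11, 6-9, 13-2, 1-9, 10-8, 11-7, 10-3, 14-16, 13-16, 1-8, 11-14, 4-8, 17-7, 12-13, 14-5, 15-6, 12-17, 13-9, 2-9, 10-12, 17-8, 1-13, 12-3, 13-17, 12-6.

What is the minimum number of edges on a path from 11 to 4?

2

Level 0: 11
Level 1: 7, 10, 14
Level 2: 3, 4, 5, 8, 12, 15, 16, 17
Level 3: 1, 6, 13
Level 4: 2, 9
4 first appears at level 2.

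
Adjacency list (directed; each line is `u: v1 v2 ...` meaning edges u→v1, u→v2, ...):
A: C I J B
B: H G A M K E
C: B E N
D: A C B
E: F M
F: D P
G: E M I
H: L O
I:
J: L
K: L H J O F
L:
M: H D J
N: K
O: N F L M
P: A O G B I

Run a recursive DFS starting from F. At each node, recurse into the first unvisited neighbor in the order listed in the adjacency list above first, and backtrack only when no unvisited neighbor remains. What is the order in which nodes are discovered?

Visit F
F → D
D → A
A → C
C → B
B → H
H → L
H → O
O → N
N → K
K → J
O → M
B → G
G → E
G → I
F → P

F D A C B H L O N K J M G E I P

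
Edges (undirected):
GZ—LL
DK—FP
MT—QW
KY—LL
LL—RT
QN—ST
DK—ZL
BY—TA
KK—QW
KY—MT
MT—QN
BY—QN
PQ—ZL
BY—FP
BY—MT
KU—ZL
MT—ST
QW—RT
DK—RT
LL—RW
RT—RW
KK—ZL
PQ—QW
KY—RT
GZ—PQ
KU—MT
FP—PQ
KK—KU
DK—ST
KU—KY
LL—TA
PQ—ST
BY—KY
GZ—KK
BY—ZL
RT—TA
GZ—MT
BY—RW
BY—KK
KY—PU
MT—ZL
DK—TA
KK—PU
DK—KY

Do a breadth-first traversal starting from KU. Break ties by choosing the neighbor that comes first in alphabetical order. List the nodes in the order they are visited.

KU -> KK -> KY -> MT -> ZL -> BY -> GZ -> PU -> QW -> DK -> LL -> RT -> QN -> ST -> PQ -> FP -> RW -> TA

Visit KU; enqueue KK, KY, MT, ZL → queue [KK, KY, MT, ZL]
Visit KK; enqueue BY, GZ, PU, QW → queue [KY, MT, ZL, BY, GZ, PU, QW]
Visit KY; enqueue DK, LL, RT → queue [MT, ZL, BY, GZ, PU, QW, DK, LL, RT]
Visit MT; enqueue QN, ST → queue [ZL, BY, GZ, PU, QW, DK, LL, RT, QN, ST]
Visit ZL; enqueue PQ → queue [BY, GZ, PU, QW, DK, LL, RT, QN, ST, PQ]
Visit BY; enqueue FP, RW, TA → queue [GZ, PU, QW, DK, LL, RT, QN, ST, PQ, FP, RW, TA]
Visit GZ → queue [PU, QW, DK, LL, RT, QN, ST, PQ, FP, RW, TA]
Visit PU → queue [QW, DK, LL, RT, QN, ST, PQ, FP, RW, TA]
Visit QW → queue [DK, LL, RT, QN, ST, PQ, FP, RW, TA]
Visit DK → queue [LL, RT, QN, ST, PQ, FP, RW, TA]
Visit LL → queue [RT, QN, ST, PQ, FP, RW, TA]
Visit RT → queue [QN, ST, PQ, FP, RW, TA]
Visit QN → queue [ST, PQ, FP, RW, TA]
Visit ST → queue [PQ, FP, RW, TA]
Visit PQ → queue [FP, RW, TA]
Visit FP → queue [RW, TA]
Visit RW → queue [TA]
Visit TA → queue []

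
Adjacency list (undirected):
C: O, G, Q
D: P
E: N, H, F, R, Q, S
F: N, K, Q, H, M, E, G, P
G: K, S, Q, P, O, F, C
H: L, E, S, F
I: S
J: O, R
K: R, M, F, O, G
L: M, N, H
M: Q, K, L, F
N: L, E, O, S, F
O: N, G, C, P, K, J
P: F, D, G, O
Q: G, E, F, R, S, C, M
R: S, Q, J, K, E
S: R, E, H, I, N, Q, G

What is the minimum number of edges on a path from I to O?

3

Level 0: I
Level 1: S
Level 2: E, G, H, N, Q, R
Level 3: C, F, J, K, L, M, O, P
Level 4: D
O first appears at level 3.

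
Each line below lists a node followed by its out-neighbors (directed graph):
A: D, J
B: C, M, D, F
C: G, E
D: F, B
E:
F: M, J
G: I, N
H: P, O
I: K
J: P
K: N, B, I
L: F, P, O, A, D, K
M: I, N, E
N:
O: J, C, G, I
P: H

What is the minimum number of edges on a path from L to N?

2

Level 0: L
Level 1: A, D, F, K, O, P
Level 2: B, C, G, H, I, J, M, N
Level 3: E
N first appears at level 2.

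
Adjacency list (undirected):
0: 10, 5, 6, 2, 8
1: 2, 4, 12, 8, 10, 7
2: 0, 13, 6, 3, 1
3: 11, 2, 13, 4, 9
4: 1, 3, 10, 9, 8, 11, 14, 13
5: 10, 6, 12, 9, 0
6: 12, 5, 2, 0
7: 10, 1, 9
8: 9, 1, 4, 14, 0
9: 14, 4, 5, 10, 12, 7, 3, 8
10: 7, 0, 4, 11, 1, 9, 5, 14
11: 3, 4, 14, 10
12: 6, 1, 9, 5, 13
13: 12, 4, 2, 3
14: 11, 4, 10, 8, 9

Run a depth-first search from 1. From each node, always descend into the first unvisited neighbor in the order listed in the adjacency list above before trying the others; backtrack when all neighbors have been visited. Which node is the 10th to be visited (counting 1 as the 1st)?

13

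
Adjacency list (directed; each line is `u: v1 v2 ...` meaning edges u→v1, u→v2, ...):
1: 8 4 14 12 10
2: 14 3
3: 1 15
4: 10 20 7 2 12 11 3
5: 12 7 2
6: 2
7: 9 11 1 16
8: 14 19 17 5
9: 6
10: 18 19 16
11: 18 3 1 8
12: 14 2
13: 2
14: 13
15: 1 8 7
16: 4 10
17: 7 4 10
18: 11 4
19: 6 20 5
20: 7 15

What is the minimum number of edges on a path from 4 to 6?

3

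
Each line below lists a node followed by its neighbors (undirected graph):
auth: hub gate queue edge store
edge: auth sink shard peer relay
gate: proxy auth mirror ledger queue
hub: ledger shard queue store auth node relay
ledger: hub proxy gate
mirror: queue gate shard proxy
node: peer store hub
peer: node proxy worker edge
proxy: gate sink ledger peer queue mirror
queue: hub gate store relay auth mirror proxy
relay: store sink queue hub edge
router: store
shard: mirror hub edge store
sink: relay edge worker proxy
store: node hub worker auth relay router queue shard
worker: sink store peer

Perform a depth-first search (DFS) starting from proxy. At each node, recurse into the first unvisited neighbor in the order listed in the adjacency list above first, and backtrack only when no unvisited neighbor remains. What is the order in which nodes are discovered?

Visit proxy
proxy → gate
gate → auth
auth → hub
hub → ledger
hub → shard
shard → mirror
mirror → queue
queue → store
store → node
node → peer
peer → worker
worker → sink
sink → relay
relay → edge
store → router

proxy -> gate -> auth -> hub -> ledger -> shard -> mirror -> queue -> store -> node -> peer -> worker -> sink -> relay -> edge -> router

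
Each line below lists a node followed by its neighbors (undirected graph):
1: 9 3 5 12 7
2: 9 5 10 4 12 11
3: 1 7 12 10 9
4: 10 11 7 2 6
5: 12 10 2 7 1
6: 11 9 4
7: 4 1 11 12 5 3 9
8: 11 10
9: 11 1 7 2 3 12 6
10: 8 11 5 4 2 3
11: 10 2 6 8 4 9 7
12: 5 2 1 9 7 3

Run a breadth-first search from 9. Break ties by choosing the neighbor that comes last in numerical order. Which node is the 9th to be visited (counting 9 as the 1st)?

5

Visit 9; enqueue 12, 11, 7, 6, 3, 2, 1 → queue [12, 11, 7, 6, 3, 2, 1]
Visit 12; enqueue 5 → queue [11, 7, 6, 3, 2, 1, 5]
Visit 11; enqueue 10, 8, 4 → queue [7, 6, 3, 2, 1, 5, 10, 8, 4]
Visit 7 → queue [6, 3, 2, 1, 5, 10, 8, 4]
Visit 6 → queue [3, 2, 1, 5, 10, 8, 4]
Visit 3 → queue [2, 1, 5, 10, 8, 4]
Visit 2 → queue [1, 5, 10, 8, 4]
Visit 1 → queue [5, 10, 8, 4]
Visit 5 → queue [10, 8, 4]
Visit 10 → queue [8, 4]
Visit 8 → queue [4]
Visit 4 → queue []

Visit order: 9, 12, 11, 7, 6, 3, 2, 1, 5, 10, 8, 4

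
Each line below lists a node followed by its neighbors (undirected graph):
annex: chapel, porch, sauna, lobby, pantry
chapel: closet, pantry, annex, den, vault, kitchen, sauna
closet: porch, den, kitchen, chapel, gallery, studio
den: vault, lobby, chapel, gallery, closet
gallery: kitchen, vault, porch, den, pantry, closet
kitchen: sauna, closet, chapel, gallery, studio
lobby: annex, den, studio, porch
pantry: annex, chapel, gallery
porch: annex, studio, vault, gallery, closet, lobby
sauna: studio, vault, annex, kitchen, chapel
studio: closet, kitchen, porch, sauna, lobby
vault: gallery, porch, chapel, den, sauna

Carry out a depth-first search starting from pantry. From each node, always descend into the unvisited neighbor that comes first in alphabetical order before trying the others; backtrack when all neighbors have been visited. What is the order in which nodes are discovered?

Visit pantry
pantry → annex
annex → chapel
chapel → closet
closet → den
den → gallery
gallery → kitchen
kitchen → sauna
sauna → studio
studio → lobby
lobby → porch
porch → vault

pantry -> annex -> chapel -> closet -> den -> gallery -> kitchen -> sauna -> studio -> lobby -> porch -> vault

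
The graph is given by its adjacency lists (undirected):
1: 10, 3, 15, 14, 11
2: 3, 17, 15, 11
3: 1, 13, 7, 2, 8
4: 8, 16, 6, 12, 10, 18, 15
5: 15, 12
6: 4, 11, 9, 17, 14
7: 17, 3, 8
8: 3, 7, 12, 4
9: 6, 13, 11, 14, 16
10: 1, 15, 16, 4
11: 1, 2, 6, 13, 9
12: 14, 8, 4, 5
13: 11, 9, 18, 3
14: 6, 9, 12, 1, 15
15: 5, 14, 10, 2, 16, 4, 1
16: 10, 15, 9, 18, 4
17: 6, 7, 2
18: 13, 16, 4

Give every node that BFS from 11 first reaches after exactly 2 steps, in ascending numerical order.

Level 0: 11
Level 1: 1, 2, 6, 9, 13
Level 2: 3, 4, 10, 14, 15, 16, 17, 18
Level 3: 5, 7, 8, 12

3, 4, 10, 14, 15, 16, 17, 18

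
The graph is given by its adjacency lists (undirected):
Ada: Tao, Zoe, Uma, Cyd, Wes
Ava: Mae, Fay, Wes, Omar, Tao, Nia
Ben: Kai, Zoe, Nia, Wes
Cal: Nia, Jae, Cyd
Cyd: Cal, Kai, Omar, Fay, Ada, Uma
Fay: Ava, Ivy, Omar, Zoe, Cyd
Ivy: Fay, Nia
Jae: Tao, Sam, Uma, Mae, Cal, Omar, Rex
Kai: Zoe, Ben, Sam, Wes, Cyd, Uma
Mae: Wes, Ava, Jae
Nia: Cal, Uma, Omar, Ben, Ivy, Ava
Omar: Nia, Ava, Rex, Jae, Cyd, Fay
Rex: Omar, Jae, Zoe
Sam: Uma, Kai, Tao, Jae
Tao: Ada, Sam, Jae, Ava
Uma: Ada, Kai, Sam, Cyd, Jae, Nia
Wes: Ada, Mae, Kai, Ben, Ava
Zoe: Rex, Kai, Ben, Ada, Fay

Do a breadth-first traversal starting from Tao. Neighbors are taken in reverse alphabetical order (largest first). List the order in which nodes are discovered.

Visit Tao; enqueue Sam, Jae, Ava, Ada → queue [Sam, Jae, Ava, Ada]
Visit Sam; enqueue Uma, Kai → queue [Jae, Ava, Ada, Uma, Kai]
Visit Jae; enqueue Rex, Omar, Mae, Cal → queue [Ava, Ada, Uma, Kai, Rex, Omar, Mae, Cal]
Visit Ava; enqueue Wes, Nia, Fay → queue [Ada, Uma, Kai, Rex, Omar, Mae, Cal, Wes, Nia, Fay]
Visit Ada; enqueue Zoe, Cyd → queue [Uma, Kai, Rex, Omar, Mae, Cal, Wes, Nia, Fay, Zoe, Cyd]
Visit Uma → queue [Kai, Rex, Omar, Mae, Cal, Wes, Nia, Fay, Zoe, Cyd]
Visit Kai; enqueue Ben → queue [Rex, Omar, Mae, Cal, Wes, Nia, Fay, Zoe, Cyd, Ben]
Visit Rex → queue [Omar, Mae, Cal, Wes, Nia, Fay, Zoe, Cyd, Ben]
Visit Omar → queue [Mae, Cal, Wes, Nia, Fay, Zoe, Cyd, Ben]
Visit Mae → queue [Cal, Wes, Nia, Fay, Zoe, Cyd, Ben]
Visit Cal → queue [Wes, Nia, Fay, Zoe, Cyd, Ben]
Visit Wes → queue [Nia, Fay, Zoe, Cyd, Ben]
Visit Nia; enqueue Ivy → queue [Fay, Zoe, Cyd, Ben, Ivy]
Visit Fay → queue [Zoe, Cyd, Ben, Ivy]
Visit Zoe → queue [Cyd, Ben, Ivy]
Visit Cyd → queue [Ben, Ivy]
Visit Ben → queue [Ivy]
Visit Ivy → queue []

Tao, Sam, Jae, Ava, Ada, Uma, Kai, Rex, Omar, Mae, Cal, Wes, Nia, Fay, Zoe, Cyd, Ben, Ivy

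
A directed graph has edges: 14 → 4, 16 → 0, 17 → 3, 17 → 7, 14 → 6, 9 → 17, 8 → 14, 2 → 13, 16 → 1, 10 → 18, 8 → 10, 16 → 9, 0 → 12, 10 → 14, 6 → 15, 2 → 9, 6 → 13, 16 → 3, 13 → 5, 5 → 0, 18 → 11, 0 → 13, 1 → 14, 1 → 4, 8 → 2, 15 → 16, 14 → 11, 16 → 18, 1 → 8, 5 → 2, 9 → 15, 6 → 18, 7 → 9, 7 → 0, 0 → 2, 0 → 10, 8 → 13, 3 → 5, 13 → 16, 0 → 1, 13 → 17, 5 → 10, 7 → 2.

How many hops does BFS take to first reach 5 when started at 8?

Level 0: 8
Level 1: 2, 10, 13, 14
Level 2: 4, 5, 6, 9, 11, 16, 17, 18
Level 3: 0, 1, 3, 7, 15
Level 4: 12
5 first appears at level 2.

2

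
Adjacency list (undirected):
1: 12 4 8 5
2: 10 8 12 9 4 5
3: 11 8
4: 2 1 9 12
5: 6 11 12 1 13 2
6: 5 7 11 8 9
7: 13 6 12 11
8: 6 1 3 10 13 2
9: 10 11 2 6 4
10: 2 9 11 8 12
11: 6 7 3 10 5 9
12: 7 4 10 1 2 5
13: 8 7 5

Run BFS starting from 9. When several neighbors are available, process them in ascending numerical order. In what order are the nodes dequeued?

Visit 9; enqueue 2, 4, 6, 10, 11 → queue [2, 4, 6, 10, 11]
Visit 2; enqueue 5, 8, 12 → queue [4, 6, 10, 11, 5, 8, 12]
Visit 4; enqueue 1 → queue [6, 10, 11, 5, 8, 12, 1]
Visit 6; enqueue 7 → queue [10, 11, 5, 8, 12, 1, 7]
Visit 10 → queue [11, 5, 8, 12, 1, 7]
Visit 11; enqueue 3 → queue [5, 8, 12, 1, 7, 3]
Visit 5; enqueue 13 → queue [8, 12, 1, 7, 3, 13]
Visit 8 → queue [12, 1, 7, 3, 13]
Visit 12 → queue [1, 7, 3, 13]
Visit 1 → queue [7, 3, 13]
Visit 7 → queue [3, 13]
Visit 3 → queue [13]
Visit 13 → queue []

9 2 4 6 10 11 5 8 12 1 7 3 13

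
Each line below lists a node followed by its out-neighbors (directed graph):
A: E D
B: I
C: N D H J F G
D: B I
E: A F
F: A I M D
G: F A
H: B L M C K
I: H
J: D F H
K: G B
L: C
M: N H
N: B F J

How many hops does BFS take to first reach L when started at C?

2

Level 0: C
Level 1: D, F, G, H, J, N
Level 2: A, B, I, K, L, M
Level 3: E
L first appears at level 2.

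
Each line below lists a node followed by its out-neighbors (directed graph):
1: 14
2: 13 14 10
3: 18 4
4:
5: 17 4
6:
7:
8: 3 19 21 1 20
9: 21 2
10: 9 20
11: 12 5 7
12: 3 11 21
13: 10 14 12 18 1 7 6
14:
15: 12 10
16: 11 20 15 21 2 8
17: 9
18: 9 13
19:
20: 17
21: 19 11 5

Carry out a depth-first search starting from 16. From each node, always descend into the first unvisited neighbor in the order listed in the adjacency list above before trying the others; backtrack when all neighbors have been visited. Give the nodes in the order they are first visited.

16 -> 11 -> 12 -> 3 -> 18 -> 9 -> 21 -> 19 -> 5 -> 17 -> 4 -> 2 -> 13 -> 10 -> 20 -> 14 -> 1 -> 7 -> 6 -> 15 -> 8

Visit 16
16 → 11
11 → 12
12 → 3
3 → 18
18 → 9
9 → 21
21 → 19
21 → 5
5 → 17
5 → 4
9 → 2
2 → 13
13 → 10
10 → 20
13 → 14
13 → 1
13 → 7
13 → 6
16 → 15
16 → 8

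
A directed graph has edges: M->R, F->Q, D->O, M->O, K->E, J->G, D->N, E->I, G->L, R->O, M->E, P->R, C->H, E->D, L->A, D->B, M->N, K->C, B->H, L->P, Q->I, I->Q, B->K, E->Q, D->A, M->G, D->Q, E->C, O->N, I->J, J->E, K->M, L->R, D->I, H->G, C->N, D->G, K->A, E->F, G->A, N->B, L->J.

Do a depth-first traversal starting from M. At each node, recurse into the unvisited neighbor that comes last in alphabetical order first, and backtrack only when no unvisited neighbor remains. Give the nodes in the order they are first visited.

M R O N B K E Q I J G L P A F D C H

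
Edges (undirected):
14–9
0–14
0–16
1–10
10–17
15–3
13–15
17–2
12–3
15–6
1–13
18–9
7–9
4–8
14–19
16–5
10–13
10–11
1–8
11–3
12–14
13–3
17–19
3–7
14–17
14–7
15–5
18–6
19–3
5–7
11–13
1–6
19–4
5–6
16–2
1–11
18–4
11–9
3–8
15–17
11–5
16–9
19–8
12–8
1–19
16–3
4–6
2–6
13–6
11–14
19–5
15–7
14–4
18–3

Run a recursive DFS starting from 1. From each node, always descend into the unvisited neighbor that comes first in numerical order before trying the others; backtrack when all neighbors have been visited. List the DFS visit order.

Visit 1
1 → 6
6 → 2
2 → 16
16 → 0
0 → 14
14 → 4
4 → 8
8 → 3
3 → 7
7 → 5
5 → 11
11 → 9
9 → 18
11 → 10
10 → 13
13 → 15
15 → 17
17 → 19
3 → 12

1, 6, 2, 16, 0, 14, 4, 8, 3, 7, 5, 11, 9, 18, 10, 13, 15, 17, 19, 12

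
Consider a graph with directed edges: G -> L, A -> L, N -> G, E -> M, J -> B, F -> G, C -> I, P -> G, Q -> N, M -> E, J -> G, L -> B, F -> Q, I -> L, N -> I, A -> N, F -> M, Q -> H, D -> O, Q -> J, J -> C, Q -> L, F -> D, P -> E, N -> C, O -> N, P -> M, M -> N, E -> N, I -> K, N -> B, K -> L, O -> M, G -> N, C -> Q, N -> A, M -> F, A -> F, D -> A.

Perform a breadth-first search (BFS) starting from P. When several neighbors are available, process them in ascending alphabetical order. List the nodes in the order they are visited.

P E G M N L F A B C I D Q K O H J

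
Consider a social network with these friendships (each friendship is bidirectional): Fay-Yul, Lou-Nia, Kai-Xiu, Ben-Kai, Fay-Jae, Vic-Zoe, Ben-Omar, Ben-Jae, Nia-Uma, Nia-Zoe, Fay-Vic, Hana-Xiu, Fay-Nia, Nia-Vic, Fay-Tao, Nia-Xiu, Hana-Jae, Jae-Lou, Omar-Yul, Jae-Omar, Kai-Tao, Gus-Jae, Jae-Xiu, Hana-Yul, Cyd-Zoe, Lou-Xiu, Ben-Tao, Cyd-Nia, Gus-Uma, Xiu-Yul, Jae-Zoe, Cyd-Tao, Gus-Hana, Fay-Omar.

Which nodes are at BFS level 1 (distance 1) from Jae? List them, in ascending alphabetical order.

Level 0: Jae
Level 1: Ben, Fay, Gus, Hana, Lou, Omar, Xiu, Zoe
Level 2: Cyd, Kai, Nia, Tao, Uma, Vic, Yul

Ben, Fay, Gus, Hana, Lou, Omar, Xiu, Zoe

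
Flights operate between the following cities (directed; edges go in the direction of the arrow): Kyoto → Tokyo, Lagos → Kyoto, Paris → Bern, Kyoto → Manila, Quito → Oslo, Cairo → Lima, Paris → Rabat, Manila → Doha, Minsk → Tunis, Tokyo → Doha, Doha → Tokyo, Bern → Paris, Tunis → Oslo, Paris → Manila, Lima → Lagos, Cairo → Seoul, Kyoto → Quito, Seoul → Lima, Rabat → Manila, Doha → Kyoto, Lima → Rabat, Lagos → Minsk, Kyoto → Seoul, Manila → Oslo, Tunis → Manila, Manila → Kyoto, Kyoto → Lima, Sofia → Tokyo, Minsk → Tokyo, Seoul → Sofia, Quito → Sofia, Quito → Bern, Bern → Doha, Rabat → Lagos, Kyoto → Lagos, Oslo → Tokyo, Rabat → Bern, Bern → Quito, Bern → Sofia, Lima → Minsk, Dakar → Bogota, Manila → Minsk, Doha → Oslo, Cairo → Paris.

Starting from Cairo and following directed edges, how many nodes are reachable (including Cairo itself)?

BFS from Cairo visits: Cairo, Lima, Paris, Seoul, Lagos, Minsk, Rabat, Bern, Manila, Sofia, Kyoto, Tokyo, Tunis, Doha, Quito, Oslo
Reachable nodes: 16 of 18 total.

16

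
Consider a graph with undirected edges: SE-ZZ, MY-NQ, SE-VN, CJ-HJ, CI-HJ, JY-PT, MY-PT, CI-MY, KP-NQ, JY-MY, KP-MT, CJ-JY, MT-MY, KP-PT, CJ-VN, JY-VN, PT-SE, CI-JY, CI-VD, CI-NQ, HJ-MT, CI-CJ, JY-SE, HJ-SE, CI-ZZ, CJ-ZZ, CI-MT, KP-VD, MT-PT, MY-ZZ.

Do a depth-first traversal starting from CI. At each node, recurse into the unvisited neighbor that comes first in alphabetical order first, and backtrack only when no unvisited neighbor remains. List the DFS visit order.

CI -> CJ -> HJ -> MT -> KP -> NQ -> MY -> JY -> PT -> SE -> VN -> ZZ -> VD

Visit CI
CI → CJ
CJ → HJ
HJ → MT
MT → KP
KP → NQ
NQ → MY
MY → JY
JY → PT
PT → SE
SE → VN
SE → ZZ
KP → VD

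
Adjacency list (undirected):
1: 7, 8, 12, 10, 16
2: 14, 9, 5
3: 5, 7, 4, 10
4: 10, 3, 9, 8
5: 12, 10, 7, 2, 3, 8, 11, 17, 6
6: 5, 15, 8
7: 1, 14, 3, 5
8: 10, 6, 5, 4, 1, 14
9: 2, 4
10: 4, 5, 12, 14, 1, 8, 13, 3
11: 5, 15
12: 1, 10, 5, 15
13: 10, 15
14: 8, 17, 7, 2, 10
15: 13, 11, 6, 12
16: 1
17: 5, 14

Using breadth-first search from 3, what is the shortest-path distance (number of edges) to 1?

2

Level 0: 3
Level 1: 4, 5, 7, 10
Level 2: 1, 2, 6, 8, 9, 11, 12, 13, 14, 17
Level 3: 15, 16
1 first appears at level 2.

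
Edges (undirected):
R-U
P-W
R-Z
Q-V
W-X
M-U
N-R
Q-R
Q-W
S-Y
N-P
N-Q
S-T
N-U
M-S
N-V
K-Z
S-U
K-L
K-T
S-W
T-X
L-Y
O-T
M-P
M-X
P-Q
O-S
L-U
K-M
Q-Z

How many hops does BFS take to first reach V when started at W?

Level 0: W
Level 1: P, Q, S, X
Level 2: M, N, O, R, T, U, V, Y, Z
Level 3: K, L
V first appears at level 2.

2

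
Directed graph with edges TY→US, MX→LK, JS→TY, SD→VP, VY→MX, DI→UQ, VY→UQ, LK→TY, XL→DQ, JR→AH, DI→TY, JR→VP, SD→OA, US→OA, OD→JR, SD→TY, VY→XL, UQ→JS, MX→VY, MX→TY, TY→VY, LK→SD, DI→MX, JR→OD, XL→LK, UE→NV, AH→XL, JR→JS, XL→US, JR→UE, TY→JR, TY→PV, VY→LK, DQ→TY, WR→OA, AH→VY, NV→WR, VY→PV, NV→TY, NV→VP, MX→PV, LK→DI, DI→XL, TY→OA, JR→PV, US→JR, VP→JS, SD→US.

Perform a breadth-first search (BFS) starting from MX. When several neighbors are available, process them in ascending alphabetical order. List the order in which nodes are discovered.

Visit MX; enqueue LK, PV, TY, VY → queue [LK, PV, TY, VY]
Visit LK; enqueue DI, SD → queue [PV, TY, VY, DI, SD]
Visit PV → queue [TY, VY, DI, SD]
Visit TY; enqueue JR, OA, US → queue [VY, DI, SD, JR, OA, US]
Visit VY; enqueue UQ, XL → queue [DI, SD, JR, OA, US, UQ, XL]
Visit DI → queue [SD, JR, OA, US, UQ, XL]
Visit SD; enqueue VP → queue [JR, OA, US, UQ, XL, VP]
Visit JR; enqueue AH, JS, OD, UE → queue [OA, US, UQ, XL, VP, AH, JS, OD, UE]
Visit OA → queue [US, UQ, XL, VP, AH, JS, OD, UE]
Visit US → queue [UQ, XL, VP, AH, JS, OD, UE]
Visit UQ → queue [XL, VP, AH, JS, OD, UE]
Visit XL; enqueue DQ → queue [VP, AH, JS, OD, UE, DQ]
Visit VP → queue [AH, JS, OD, UE, DQ]
Visit AH → queue [JS, OD, UE, DQ]
Visit JS → queue [OD, UE, DQ]
Visit OD → queue [UE, DQ]
Visit UE; enqueue NV → queue [DQ, NV]
Visit DQ → queue [NV]
Visit NV; enqueue WR → queue [WR]
Visit WR → queue []

MX -> LK -> PV -> TY -> VY -> DI -> SD -> JR -> OA -> US -> UQ -> XL -> VP -> AH -> JS -> OD -> UE -> DQ -> NV -> WR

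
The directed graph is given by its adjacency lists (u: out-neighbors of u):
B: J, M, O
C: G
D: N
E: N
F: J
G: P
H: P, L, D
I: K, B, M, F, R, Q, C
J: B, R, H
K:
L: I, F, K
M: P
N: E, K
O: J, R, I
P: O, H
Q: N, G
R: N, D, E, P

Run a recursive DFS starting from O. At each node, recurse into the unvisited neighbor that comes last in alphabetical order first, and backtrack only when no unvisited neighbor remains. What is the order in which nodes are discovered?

Visit O
O → R
R → P
P → H
H → L
L → K
L → I
I → Q
Q → N
N → E
Q → G
I → M
I → F
F → J
J → B
I → C
H → D

O R P H L K I Q N E G M F J B C D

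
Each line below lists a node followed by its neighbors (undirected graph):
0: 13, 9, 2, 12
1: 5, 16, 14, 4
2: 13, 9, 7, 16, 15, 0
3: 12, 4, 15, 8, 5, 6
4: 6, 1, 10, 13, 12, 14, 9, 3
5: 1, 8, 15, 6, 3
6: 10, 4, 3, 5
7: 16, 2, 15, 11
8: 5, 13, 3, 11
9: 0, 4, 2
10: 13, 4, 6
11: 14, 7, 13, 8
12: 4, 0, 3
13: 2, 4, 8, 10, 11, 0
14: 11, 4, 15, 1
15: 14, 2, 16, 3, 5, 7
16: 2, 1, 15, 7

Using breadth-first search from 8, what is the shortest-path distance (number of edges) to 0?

2

Level 0: 8
Level 1: 3, 5, 11, 13
Level 2: 0, 1, 2, 4, 6, 7, 10, 12, 14, 15
Level 3: 9, 16
0 first appears at level 2.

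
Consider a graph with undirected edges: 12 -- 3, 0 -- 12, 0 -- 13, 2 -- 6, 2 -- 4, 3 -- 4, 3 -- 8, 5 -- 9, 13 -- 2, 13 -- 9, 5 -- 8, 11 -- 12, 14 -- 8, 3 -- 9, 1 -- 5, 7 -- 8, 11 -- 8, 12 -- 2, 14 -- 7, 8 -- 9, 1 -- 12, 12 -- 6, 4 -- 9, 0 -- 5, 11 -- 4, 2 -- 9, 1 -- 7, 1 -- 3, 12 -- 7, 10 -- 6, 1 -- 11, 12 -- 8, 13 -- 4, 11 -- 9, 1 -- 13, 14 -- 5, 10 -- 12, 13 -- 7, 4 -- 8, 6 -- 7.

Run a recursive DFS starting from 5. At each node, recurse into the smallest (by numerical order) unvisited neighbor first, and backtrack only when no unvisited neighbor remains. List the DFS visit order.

5 -> 0 -> 12 -> 1 -> 3 -> 4 -> 2 -> 6 -> 7 -> 8 -> 9 -> 11 -> 13 -> 14 -> 10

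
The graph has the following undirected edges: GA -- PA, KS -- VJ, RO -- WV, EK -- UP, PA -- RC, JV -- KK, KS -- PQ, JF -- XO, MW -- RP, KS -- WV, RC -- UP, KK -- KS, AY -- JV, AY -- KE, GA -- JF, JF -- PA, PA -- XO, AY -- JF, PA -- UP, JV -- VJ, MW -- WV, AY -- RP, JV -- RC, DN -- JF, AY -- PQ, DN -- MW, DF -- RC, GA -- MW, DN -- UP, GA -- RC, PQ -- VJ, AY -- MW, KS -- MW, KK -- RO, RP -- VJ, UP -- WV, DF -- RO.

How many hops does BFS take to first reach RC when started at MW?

Level 0: MW
Level 1: AY, DN, GA, KS, RP, WV
Level 2: JF, JV, KE, KK, PA, PQ, RC, RO, UP, VJ
Level 3: DF, EK, XO
RC first appears at level 2.

2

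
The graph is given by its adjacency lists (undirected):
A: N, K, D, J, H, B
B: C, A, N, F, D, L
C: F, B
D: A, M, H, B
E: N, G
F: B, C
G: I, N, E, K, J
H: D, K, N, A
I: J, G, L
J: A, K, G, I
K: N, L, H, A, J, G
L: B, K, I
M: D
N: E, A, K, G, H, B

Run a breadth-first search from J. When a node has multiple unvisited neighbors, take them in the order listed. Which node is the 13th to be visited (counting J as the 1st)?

C

Visit J; enqueue A, K, G, I → queue [A, K, G, I]
Visit A; enqueue N, D, H, B → queue [K, G, I, N, D, H, B]
Visit K; enqueue L → queue [G, I, N, D, H, B, L]
Visit G; enqueue E → queue [I, N, D, H, B, L, E]
Visit I → queue [N, D, H, B, L, E]
Visit N → queue [D, H, B, L, E]
Visit D; enqueue M → queue [H, B, L, E, M]
Visit H → queue [B, L, E, M]
Visit B; enqueue C, F → queue [L, E, M, C, F]
Visit L → queue [E, M, C, F]
Visit E → queue [M, C, F]
Visit M → queue [C, F]
Visit C → queue [F]
Visit F → queue []

Visit order: J, A, K, G, I, N, D, H, B, L, E, M, C, F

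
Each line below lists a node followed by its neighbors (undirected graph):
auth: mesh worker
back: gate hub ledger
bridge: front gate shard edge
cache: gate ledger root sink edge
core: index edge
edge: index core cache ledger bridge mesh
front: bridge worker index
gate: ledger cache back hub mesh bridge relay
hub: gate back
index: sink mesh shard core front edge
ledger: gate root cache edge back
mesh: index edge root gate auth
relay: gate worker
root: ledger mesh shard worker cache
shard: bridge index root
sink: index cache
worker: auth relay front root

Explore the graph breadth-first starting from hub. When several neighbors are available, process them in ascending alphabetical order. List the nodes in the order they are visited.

hub, back, gate, ledger, bridge, cache, mesh, relay, edge, root, front, shard, sink, auth, index, worker, core

Visit hub; enqueue back, gate → queue [back, gate]
Visit back; enqueue ledger → queue [gate, ledger]
Visit gate; enqueue bridge, cache, mesh, relay → queue [ledger, bridge, cache, mesh, relay]
Visit ledger; enqueue edge, root → queue [bridge, cache, mesh, relay, edge, root]
Visit bridge; enqueue front, shard → queue [cache, mesh, relay, edge, root, front, shard]
Visit cache; enqueue sink → queue [mesh, relay, edge, root, front, shard, sink]
Visit mesh; enqueue auth, index → queue [relay, edge, root, front, shard, sink, auth, index]
Visit relay; enqueue worker → queue [edge, root, front, shard, sink, auth, index, worker]
Visit edge; enqueue core → queue [root, front, shard, sink, auth, index, worker, core]
Visit root → queue [front, shard, sink, auth, index, worker, core]
Visit front → queue [shard, sink, auth, index, worker, core]
Visit shard → queue [sink, auth, index, worker, core]
Visit sink → queue [auth, index, worker, core]
Visit auth → queue [index, worker, core]
Visit index → queue [worker, core]
Visit worker → queue [core]
Visit core → queue []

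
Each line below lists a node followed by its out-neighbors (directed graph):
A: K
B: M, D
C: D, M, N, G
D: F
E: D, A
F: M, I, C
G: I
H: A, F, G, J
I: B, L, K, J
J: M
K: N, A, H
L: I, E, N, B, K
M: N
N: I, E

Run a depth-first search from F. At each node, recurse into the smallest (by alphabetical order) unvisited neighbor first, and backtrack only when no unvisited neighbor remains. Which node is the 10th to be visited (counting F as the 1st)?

A

Visit F
F → C
C → D
C → G
G → I
I → B
B → M
M → N
N → E
E → A
A → K
K → H
H → J
I → L

Visit order: F, C, D, G, I, B, M, N, E, A, K, H, J, L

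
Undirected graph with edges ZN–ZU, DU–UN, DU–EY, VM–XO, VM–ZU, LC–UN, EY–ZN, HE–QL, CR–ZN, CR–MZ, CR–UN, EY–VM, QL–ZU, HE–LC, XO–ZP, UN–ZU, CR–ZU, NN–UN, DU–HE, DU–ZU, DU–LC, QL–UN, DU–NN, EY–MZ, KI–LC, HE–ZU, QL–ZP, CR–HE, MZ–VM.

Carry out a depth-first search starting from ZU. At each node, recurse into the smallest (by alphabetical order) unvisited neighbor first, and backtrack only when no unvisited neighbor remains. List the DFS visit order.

ZU CR HE DU EY MZ VM XO ZP QL UN LC KI NN ZN

Visit ZU
ZU → CR
CR → HE
HE → DU
DU → EY
EY → MZ
MZ → VM
VM → XO
XO → ZP
ZP → QL
QL → UN
UN → LC
LC → KI
UN → NN
EY → ZN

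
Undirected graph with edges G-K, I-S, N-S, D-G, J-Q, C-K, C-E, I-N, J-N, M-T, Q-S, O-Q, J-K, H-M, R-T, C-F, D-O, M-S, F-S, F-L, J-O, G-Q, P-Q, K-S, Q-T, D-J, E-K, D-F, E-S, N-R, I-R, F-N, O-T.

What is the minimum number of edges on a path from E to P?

3

Level 0: E
Level 1: C, K, S
Level 2: F, G, I, J, M, N, Q
Level 3: D, H, L, O, P, R, T
P first appears at level 3.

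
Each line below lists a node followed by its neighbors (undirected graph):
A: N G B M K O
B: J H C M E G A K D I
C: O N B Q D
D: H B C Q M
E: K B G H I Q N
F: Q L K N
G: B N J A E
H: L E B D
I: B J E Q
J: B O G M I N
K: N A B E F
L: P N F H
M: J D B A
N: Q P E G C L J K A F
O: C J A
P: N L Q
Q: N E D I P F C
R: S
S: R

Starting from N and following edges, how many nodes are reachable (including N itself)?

17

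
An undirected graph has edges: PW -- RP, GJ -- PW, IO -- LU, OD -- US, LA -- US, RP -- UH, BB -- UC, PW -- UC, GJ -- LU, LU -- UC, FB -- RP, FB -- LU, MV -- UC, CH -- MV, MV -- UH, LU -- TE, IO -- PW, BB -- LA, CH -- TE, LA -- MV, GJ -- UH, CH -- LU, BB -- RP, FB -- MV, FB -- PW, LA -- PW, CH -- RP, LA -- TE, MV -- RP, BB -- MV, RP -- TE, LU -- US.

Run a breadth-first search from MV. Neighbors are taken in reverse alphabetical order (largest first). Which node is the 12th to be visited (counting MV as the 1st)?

TE

Visit MV; enqueue UH, UC, RP, LA, FB, CH, BB → queue [UH, UC, RP, LA, FB, CH, BB]
Visit UH; enqueue GJ → queue [UC, RP, LA, FB, CH, BB, GJ]
Visit UC; enqueue PW, LU → queue [RP, LA, FB, CH, BB, GJ, PW, LU]
Visit RP; enqueue TE → queue [LA, FB, CH, BB, GJ, PW, LU, TE]
Visit LA; enqueue US → queue [FB, CH, BB, GJ, PW, LU, TE, US]
Visit FB → queue [CH, BB, GJ, PW, LU, TE, US]
Visit CH → queue [BB, GJ, PW, LU, TE, US]
Visit BB → queue [GJ, PW, LU, TE, US]
Visit GJ → queue [PW, LU, TE, US]
Visit PW; enqueue IO → queue [LU, TE, US, IO]
Visit LU → queue [TE, US, IO]
Visit TE → queue [US, IO]
Visit US; enqueue OD → queue [IO, OD]
Visit IO → queue [OD]
Visit OD → queue []

Visit order: MV, UH, UC, RP, LA, FB, CH, BB, GJ, PW, LU, TE, US, IO, OD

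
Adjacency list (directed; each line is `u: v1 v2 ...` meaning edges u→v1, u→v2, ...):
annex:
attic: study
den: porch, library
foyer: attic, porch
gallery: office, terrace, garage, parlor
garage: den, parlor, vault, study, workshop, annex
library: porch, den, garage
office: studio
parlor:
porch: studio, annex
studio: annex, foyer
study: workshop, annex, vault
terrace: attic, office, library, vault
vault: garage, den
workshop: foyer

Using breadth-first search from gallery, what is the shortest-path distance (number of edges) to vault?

Level 0: gallery
Level 1: garage, office, parlor, terrace
Level 2: annex, attic, den, library, studio, study, vault, workshop
Level 3: foyer, porch
vault first appears at level 2.

2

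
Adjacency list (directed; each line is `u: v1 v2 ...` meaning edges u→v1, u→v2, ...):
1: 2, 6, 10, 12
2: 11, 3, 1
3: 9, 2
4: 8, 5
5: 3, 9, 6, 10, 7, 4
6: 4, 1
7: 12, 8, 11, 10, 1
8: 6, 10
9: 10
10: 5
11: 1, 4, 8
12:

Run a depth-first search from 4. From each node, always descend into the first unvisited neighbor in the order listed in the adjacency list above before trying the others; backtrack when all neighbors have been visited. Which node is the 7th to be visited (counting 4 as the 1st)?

3

Visit 4
4 → 8
8 → 6
6 → 1
1 → 2
2 → 11
2 → 3
3 → 9
9 → 10
10 → 5
5 → 7
7 → 12

Visit order: 4, 8, 6, 1, 2, 11, 3, 9, 10, 5, 7, 12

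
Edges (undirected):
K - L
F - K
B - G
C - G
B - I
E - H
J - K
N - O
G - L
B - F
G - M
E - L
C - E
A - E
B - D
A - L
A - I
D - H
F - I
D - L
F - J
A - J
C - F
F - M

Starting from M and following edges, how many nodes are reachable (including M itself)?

BFS from M visits: M, G, F, L, C, B, K, J, I, E, D, A, H
Reachable nodes: 13 of 15 total.

13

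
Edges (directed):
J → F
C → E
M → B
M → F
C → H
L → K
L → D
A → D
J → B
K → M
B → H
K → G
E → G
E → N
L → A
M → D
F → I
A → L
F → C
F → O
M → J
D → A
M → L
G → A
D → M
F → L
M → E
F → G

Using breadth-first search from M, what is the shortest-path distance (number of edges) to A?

Level 0: M
Level 1: B, D, E, F, J, L
Level 2: A, C, G, H, I, K, N, O
A first appears at level 2.

2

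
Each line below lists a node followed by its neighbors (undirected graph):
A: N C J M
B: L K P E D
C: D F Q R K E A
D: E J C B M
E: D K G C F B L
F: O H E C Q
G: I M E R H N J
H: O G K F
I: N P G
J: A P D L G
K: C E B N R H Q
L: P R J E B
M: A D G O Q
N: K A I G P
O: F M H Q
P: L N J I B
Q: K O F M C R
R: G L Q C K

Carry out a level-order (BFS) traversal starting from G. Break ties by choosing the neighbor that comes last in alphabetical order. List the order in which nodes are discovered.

Visit G; enqueue R, N, M, J, I, H, E → queue [R, N, M, J, I, H, E]
Visit R; enqueue Q, L, K, C → queue [N, M, J, I, H, E, Q, L, K, C]
Visit N; enqueue P, A → queue [M, J, I, H, E, Q, L, K, C, P, A]
Visit M; enqueue O, D → queue [J, I, H, E, Q, L, K, C, P, A, O, D]
Visit J → queue [I, H, E, Q, L, K, C, P, A, O, D]
Visit I → queue [H, E, Q, L, K, C, P, A, O, D]
Visit H; enqueue F → queue [E, Q, L, K, C, P, A, O, D, F]
Visit E; enqueue B → queue [Q, L, K, C, P, A, O, D, F, B]
Visit Q → queue [L, K, C, P, A, O, D, F, B]
Visit L → queue [K, C, P, A, O, D, F, B]
Visit K → queue [C, P, A, O, D, F, B]
Visit C → queue [P, A, O, D, F, B]
Visit P → queue [A, O, D, F, B]
Visit A → queue [O, D, F, B]
Visit O → queue [D, F, B]
Visit D → queue [F, B]
Visit F → queue [B]
Visit B → queue []

G R N M J I H E Q L K C P A O D F B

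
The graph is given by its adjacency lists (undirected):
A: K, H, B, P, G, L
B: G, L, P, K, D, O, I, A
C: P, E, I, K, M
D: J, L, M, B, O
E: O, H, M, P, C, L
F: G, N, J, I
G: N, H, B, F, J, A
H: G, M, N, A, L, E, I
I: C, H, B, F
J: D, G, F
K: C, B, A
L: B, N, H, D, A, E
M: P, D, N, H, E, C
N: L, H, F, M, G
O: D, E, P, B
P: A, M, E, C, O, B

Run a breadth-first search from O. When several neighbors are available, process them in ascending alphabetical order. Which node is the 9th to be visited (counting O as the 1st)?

Visit O; enqueue B, D, E, P → queue [B, D, E, P]
Visit B; enqueue A, G, I, K, L → queue [D, E, P, A, G, I, K, L]
Visit D; enqueue J, M → queue [E, P, A, G, I, K, L, J, M]
Visit E; enqueue C, H → queue [P, A, G, I, K, L, J, M, C, H]
Visit P → queue [A, G, I, K, L, J, M, C, H]
Visit A → queue [G, I, K, L, J, M, C, H]
Visit G; enqueue F, N → queue [I, K, L, J, M, C, H, F, N]
Visit I → queue [K, L, J, M, C, H, F, N]
Visit K → queue [L, J, M, C, H, F, N]
Visit L → queue [J, M, C, H, F, N]
Visit J → queue [M, C, H, F, N]
Visit M → queue [C, H, F, N]
Visit C → queue [H, F, N]
Visit H → queue [F, N]
Visit F → queue [N]
Visit N → queue []

Visit order: O, B, D, E, P, A, G, I, K, L, J, M, C, H, F, N

K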